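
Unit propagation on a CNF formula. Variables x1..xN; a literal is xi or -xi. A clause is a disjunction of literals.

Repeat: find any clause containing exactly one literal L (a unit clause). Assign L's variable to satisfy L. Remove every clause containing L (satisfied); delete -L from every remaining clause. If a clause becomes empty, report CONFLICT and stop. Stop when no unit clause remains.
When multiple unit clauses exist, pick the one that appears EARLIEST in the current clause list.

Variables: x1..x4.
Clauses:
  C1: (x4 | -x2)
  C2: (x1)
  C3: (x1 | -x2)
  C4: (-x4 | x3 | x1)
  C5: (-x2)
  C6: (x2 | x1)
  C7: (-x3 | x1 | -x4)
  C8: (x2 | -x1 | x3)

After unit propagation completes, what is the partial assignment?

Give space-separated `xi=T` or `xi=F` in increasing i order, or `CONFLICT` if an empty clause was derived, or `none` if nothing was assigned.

unit clause [1] forces x1=T; simplify:
  drop -1 from [2, -1, 3] -> [2, 3]
  satisfied 5 clause(s); 3 remain; assigned so far: [1]
unit clause [-2] forces x2=F; simplify:
  drop 2 from [2, 3] -> [3]
  satisfied 2 clause(s); 1 remain; assigned so far: [1, 2]
unit clause [3] forces x3=T; simplify:
  satisfied 1 clause(s); 0 remain; assigned so far: [1, 2, 3]

Answer: x1=T x2=F x3=T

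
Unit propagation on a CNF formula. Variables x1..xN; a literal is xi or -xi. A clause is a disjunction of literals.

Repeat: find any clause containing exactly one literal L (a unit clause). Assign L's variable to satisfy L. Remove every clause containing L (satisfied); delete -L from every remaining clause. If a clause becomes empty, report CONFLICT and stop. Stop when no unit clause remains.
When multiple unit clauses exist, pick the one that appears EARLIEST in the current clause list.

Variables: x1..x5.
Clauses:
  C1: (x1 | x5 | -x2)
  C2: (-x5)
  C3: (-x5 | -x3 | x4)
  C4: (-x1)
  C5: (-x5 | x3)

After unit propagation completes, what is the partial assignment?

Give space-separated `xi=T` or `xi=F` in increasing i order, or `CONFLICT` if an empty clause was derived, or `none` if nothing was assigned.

unit clause [-5] forces x5=F; simplify:
  drop 5 from [1, 5, -2] -> [1, -2]
  satisfied 3 clause(s); 2 remain; assigned so far: [5]
unit clause [-1] forces x1=F; simplify:
  drop 1 from [1, -2] -> [-2]
  satisfied 1 clause(s); 1 remain; assigned so far: [1, 5]
unit clause [-2] forces x2=F; simplify:
  satisfied 1 clause(s); 0 remain; assigned so far: [1, 2, 5]

Answer: x1=F x2=F x5=F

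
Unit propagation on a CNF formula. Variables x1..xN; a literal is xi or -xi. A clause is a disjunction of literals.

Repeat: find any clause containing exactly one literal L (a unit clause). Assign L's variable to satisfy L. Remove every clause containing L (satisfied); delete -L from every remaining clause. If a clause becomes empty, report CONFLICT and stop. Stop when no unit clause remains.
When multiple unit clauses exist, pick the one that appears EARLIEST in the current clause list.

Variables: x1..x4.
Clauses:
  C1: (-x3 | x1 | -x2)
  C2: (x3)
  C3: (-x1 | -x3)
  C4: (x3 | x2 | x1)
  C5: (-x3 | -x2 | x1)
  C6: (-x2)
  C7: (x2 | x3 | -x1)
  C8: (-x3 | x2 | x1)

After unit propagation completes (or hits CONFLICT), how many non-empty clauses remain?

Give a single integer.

Answer: 0

Derivation:
unit clause [3] forces x3=T; simplify:
  drop -3 from [-3, 1, -2] -> [1, -2]
  drop -3 from [-1, -3] -> [-1]
  drop -3 from [-3, -2, 1] -> [-2, 1]
  drop -3 from [-3, 2, 1] -> [2, 1]
  satisfied 3 clause(s); 5 remain; assigned so far: [3]
unit clause [-1] forces x1=F; simplify:
  drop 1 from [1, -2] -> [-2]
  drop 1 from [-2, 1] -> [-2]
  drop 1 from [2, 1] -> [2]
  satisfied 1 clause(s); 4 remain; assigned so far: [1, 3]
unit clause [-2] forces x2=F; simplify:
  drop 2 from [2] -> [] (empty!)
  satisfied 3 clause(s); 1 remain; assigned so far: [1, 2, 3]
CONFLICT (empty clause)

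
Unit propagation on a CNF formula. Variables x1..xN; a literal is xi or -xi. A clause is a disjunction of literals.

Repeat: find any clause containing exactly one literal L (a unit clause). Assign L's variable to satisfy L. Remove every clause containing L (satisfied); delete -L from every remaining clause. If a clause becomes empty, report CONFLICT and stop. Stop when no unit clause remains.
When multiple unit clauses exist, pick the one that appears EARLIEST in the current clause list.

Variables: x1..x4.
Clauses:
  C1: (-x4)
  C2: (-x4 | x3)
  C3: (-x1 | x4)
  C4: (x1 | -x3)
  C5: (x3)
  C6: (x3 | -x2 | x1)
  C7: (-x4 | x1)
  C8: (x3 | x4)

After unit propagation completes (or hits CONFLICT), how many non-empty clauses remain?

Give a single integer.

unit clause [-4] forces x4=F; simplify:
  drop 4 from [-1, 4] -> [-1]
  drop 4 from [3, 4] -> [3]
  satisfied 3 clause(s); 5 remain; assigned so far: [4]
unit clause [-1] forces x1=F; simplify:
  drop 1 from [1, -3] -> [-3]
  drop 1 from [3, -2, 1] -> [3, -2]
  satisfied 1 clause(s); 4 remain; assigned so far: [1, 4]
unit clause [-3] forces x3=F; simplify:
  drop 3 from [3] -> [] (empty!)
  drop 3 from [3, -2] -> [-2]
  drop 3 from [3] -> [] (empty!)
  satisfied 1 clause(s); 3 remain; assigned so far: [1, 3, 4]
CONFLICT (empty clause)

Answer: 1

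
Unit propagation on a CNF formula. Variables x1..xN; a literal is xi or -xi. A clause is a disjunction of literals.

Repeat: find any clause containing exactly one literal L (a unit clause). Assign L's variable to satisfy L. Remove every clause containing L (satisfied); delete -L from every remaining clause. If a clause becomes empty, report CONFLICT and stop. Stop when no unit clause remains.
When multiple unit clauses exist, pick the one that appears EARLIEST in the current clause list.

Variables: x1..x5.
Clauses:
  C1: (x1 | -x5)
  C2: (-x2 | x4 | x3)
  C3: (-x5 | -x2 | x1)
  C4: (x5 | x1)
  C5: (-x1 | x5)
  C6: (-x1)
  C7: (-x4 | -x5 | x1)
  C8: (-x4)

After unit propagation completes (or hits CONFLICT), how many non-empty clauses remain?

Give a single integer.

unit clause [-1] forces x1=F; simplify:
  drop 1 from [1, -5] -> [-5]
  drop 1 from [-5, -2, 1] -> [-5, -2]
  drop 1 from [5, 1] -> [5]
  drop 1 from [-4, -5, 1] -> [-4, -5]
  satisfied 2 clause(s); 6 remain; assigned so far: [1]
unit clause [-5] forces x5=F; simplify:
  drop 5 from [5] -> [] (empty!)
  satisfied 3 clause(s); 3 remain; assigned so far: [1, 5]
CONFLICT (empty clause)

Answer: 2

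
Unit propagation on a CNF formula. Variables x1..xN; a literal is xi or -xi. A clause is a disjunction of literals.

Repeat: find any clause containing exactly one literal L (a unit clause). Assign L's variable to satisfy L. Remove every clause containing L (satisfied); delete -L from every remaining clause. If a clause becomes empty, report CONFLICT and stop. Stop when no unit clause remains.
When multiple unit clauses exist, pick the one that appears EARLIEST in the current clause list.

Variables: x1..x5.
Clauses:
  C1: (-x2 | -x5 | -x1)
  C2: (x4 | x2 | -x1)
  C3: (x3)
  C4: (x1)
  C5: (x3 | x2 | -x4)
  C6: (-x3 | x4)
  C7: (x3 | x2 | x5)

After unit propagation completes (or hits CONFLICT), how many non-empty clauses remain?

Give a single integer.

unit clause [3] forces x3=T; simplify:
  drop -3 from [-3, 4] -> [4]
  satisfied 3 clause(s); 4 remain; assigned so far: [3]
unit clause [1] forces x1=T; simplify:
  drop -1 from [-2, -5, -1] -> [-2, -5]
  drop -1 from [4, 2, -1] -> [4, 2]
  satisfied 1 clause(s); 3 remain; assigned so far: [1, 3]
unit clause [4] forces x4=T; simplify:
  satisfied 2 clause(s); 1 remain; assigned so far: [1, 3, 4]

Answer: 1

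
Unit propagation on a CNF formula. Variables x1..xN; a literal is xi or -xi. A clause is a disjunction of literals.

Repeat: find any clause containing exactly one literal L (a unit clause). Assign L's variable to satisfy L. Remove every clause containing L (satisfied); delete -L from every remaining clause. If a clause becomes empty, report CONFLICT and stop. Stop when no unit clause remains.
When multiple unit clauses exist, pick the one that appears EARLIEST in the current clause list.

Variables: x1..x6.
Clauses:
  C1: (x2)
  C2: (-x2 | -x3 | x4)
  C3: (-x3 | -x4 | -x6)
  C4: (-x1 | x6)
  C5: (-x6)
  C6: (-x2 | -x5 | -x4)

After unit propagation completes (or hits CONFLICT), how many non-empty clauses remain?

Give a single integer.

unit clause [2] forces x2=T; simplify:
  drop -2 from [-2, -3, 4] -> [-3, 4]
  drop -2 from [-2, -5, -4] -> [-5, -4]
  satisfied 1 clause(s); 5 remain; assigned so far: [2]
unit clause [-6] forces x6=F; simplify:
  drop 6 from [-1, 6] -> [-1]
  satisfied 2 clause(s); 3 remain; assigned so far: [2, 6]
unit clause [-1] forces x1=F; simplify:
  satisfied 1 clause(s); 2 remain; assigned so far: [1, 2, 6]

Answer: 2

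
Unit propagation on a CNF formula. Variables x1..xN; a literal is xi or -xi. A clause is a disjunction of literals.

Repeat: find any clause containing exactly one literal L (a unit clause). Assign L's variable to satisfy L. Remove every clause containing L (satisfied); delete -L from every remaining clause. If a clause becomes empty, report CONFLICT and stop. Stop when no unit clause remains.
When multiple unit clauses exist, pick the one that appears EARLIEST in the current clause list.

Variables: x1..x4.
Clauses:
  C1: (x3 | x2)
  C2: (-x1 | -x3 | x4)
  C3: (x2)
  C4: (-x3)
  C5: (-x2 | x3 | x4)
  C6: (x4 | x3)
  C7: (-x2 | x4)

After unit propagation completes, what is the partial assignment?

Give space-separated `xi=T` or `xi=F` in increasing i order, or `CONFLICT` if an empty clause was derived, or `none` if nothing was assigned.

unit clause [2] forces x2=T; simplify:
  drop -2 from [-2, 3, 4] -> [3, 4]
  drop -2 from [-2, 4] -> [4]
  satisfied 2 clause(s); 5 remain; assigned so far: [2]
unit clause [-3] forces x3=F; simplify:
  drop 3 from [3, 4] -> [4]
  drop 3 from [4, 3] -> [4]
  satisfied 2 clause(s); 3 remain; assigned so far: [2, 3]
unit clause [4] forces x4=T; simplify:
  satisfied 3 clause(s); 0 remain; assigned so far: [2, 3, 4]

Answer: x2=T x3=F x4=T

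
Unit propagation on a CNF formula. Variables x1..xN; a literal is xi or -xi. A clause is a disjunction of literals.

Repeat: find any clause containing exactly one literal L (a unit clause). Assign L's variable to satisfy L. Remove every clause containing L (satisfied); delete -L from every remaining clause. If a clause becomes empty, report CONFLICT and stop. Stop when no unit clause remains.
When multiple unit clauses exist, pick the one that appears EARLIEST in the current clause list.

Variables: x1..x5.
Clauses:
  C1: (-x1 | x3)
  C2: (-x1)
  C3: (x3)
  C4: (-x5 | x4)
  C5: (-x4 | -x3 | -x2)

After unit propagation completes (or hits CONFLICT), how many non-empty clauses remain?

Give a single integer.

unit clause [-1] forces x1=F; simplify:
  satisfied 2 clause(s); 3 remain; assigned so far: [1]
unit clause [3] forces x3=T; simplify:
  drop -3 from [-4, -3, -2] -> [-4, -2]
  satisfied 1 clause(s); 2 remain; assigned so far: [1, 3]

Answer: 2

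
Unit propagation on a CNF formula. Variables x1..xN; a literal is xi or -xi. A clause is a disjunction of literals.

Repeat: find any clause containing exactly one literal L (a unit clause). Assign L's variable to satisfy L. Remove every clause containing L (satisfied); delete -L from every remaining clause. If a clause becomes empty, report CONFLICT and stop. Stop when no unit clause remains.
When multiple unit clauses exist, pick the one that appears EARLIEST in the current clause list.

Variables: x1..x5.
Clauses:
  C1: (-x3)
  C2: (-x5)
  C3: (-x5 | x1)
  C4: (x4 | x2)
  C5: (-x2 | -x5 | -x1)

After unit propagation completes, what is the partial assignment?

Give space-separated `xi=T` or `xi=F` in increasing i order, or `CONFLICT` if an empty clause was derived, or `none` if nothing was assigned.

Answer: x3=F x5=F

Derivation:
unit clause [-3] forces x3=F; simplify:
  satisfied 1 clause(s); 4 remain; assigned so far: [3]
unit clause [-5] forces x5=F; simplify:
  satisfied 3 clause(s); 1 remain; assigned so far: [3, 5]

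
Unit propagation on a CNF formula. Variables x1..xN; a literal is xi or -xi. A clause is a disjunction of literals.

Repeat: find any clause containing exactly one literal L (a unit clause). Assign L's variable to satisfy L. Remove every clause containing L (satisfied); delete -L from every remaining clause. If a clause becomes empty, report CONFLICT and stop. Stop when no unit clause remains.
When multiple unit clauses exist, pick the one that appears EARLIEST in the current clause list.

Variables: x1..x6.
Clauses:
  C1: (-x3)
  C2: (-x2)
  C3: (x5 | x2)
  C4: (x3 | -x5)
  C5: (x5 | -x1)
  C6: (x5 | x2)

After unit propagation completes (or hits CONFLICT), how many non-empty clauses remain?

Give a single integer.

Answer: 0

Derivation:
unit clause [-3] forces x3=F; simplify:
  drop 3 from [3, -5] -> [-5]
  satisfied 1 clause(s); 5 remain; assigned so far: [3]
unit clause [-2] forces x2=F; simplify:
  drop 2 from [5, 2] -> [5]
  drop 2 from [5, 2] -> [5]
  satisfied 1 clause(s); 4 remain; assigned so far: [2, 3]
unit clause [5] forces x5=T; simplify:
  drop -5 from [-5] -> [] (empty!)
  satisfied 3 clause(s); 1 remain; assigned so far: [2, 3, 5]
CONFLICT (empty clause)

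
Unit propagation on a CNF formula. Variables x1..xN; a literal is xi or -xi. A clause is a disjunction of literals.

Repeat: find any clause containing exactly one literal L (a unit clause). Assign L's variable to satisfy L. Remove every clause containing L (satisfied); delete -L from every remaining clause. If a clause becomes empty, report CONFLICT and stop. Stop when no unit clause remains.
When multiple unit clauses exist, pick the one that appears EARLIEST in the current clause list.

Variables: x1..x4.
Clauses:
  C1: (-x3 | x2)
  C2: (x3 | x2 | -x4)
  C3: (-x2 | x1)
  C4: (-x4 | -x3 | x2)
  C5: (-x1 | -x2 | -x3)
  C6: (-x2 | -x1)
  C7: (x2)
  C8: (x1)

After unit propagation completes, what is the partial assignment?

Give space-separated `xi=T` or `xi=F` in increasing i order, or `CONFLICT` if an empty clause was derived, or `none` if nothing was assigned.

Answer: CONFLICT

Derivation:
unit clause [2] forces x2=T; simplify:
  drop -2 from [-2, 1] -> [1]
  drop -2 from [-1, -2, -3] -> [-1, -3]
  drop -2 from [-2, -1] -> [-1]
  satisfied 4 clause(s); 4 remain; assigned so far: [2]
unit clause [1] forces x1=T; simplify:
  drop -1 from [-1, -3] -> [-3]
  drop -1 from [-1] -> [] (empty!)
  satisfied 2 clause(s); 2 remain; assigned so far: [1, 2]
CONFLICT (empty clause)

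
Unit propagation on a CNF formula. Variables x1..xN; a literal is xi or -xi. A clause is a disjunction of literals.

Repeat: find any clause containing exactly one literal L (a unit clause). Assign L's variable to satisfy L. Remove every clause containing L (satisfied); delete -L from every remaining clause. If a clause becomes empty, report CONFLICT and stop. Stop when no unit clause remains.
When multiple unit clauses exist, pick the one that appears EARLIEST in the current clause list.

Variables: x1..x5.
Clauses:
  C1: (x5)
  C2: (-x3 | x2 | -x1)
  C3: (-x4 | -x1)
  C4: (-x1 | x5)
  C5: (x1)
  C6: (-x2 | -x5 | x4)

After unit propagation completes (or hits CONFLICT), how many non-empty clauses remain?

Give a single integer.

Answer: 0

Derivation:
unit clause [5] forces x5=T; simplify:
  drop -5 from [-2, -5, 4] -> [-2, 4]
  satisfied 2 clause(s); 4 remain; assigned so far: [5]
unit clause [1] forces x1=T; simplify:
  drop -1 from [-3, 2, -1] -> [-3, 2]
  drop -1 from [-4, -1] -> [-4]
  satisfied 1 clause(s); 3 remain; assigned so far: [1, 5]
unit clause [-4] forces x4=F; simplify:
  drop 4 from [-2, 4] -> [-2]
  satisfied 1 clause(s); 2 remain; assigned so far: [1, 4, 5]
unit clause [-2] forces x2=F; simplify:
  drop 2 from [-3, 2] -> [-3]
  satisfied 1 clause(s); 1 remain; assigned so far: [1, 2, 4, 5]
unit clause [-3] forces x3=F; simplify:
  satisfied 1 clause(s); 0 remain; assigned so far: [1, 2, 3, 4, 5]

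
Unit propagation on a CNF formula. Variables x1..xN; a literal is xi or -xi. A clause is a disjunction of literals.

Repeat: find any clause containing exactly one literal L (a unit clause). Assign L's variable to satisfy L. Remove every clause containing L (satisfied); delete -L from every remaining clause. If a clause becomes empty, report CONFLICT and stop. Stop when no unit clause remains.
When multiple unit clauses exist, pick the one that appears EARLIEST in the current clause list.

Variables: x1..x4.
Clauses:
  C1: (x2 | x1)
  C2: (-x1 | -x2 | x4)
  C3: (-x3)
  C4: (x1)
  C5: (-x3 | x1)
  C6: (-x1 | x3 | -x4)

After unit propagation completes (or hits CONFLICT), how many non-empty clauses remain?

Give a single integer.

unit clause [-3] forces x3=F; simplify:
  drop 3 from [-1, 3, -4] -> [-1, -4]
  satisfied 2 clause(s); 4 remain; assigned so far: [3]
unit clause [1] forces x1=T; simplify:
  drop -1 from [-1, -2, 4] -> [-2, 4]
  drop -1 from [-1, -4] -> [-4]
  satisfied 2 clause(s); 2 remain; assigned so far: [1, 3]
unit clause [-4] forces x4=F; simplify:
  drop 4 from [-2, 4] -> [-2]
  satisfied 1 clause(s); 1 remain; assigned so far: [1, 3, 4]
unit clause [-2] forces x2=F; simplify:
  satisfied 1 clause(s); 0 remain; assigned so far: [1, 2, 3, 4]

Answer: 0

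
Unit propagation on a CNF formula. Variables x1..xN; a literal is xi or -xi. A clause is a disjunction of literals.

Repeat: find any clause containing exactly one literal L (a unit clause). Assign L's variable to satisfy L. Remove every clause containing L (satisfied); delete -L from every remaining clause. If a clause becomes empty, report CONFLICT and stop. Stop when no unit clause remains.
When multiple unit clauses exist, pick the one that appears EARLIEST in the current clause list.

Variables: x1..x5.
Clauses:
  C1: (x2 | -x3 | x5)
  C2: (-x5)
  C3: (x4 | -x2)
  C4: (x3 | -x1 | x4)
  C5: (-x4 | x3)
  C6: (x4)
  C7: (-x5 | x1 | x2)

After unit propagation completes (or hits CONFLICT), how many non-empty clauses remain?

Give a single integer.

Answer: 0

Derivation:
unit clause [-5] forces x5=F; simplify:
  drop 5 from [2, -3, 5] -> [2, -3]
  satisfied 2 clause(s); 5 remain; assigned so far: [5]
unit clause [4] forces x4=T; simplify:
  drop -4 from [-4, 3] -> [3]
  satisfied 3 clause(s); 2 remain; assigned so far: [4, 5]
unit clause [3] forces x3=T; simplify:
  drop -3 from [2, -3] -> [2]
  satisfied 1 clause(s); 1 remain; assigned so far: [3, 4, 5]
unit clause [2] forces x2=T; simplify:
  satisfied 1 clause(s); 0 remain; assigned so far: [2, 3, 4, 5]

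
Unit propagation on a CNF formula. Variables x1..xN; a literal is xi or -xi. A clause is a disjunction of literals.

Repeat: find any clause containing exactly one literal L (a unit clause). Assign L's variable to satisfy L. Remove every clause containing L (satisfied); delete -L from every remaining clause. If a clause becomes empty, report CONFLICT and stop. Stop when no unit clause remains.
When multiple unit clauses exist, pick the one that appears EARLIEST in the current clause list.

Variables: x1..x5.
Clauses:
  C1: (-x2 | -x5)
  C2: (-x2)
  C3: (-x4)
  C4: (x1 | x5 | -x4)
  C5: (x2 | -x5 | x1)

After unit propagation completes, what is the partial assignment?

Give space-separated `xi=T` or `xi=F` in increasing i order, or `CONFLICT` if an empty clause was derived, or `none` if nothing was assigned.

Answer: x2=F x4=F

Derivation:
unit clause [-2] forces x2=F; simplify:
  drop 2 from [2, -5, 1] -> [-5, 1]
  satisfied 2 clause(s); 3 remain; assigned so far: [2]
unit clause [-4] forces x4=F; simplify:
  satisfied 2 clause(s); 1 remain; assigned so far: [2, 4]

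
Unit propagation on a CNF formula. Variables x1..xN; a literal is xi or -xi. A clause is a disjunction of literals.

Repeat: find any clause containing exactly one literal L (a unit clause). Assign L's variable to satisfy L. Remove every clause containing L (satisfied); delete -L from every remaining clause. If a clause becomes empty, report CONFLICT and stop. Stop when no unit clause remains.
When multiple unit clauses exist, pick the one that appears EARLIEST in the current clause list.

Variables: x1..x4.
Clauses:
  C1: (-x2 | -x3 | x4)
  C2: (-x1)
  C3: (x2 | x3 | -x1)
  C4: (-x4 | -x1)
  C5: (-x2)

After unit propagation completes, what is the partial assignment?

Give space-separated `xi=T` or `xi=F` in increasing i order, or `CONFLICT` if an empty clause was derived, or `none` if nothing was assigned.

Answer: x1=F x2=F

Derivation:
unit clause [-1] forces x1=F; simplify:
  satisfied 3 clause(s); 2 remain; assigned so far: [1]
unit clause [-2] forces x2=F; simplify:
  satisfied 2 clause(s); 0 remain; assigned so far: [1, 2]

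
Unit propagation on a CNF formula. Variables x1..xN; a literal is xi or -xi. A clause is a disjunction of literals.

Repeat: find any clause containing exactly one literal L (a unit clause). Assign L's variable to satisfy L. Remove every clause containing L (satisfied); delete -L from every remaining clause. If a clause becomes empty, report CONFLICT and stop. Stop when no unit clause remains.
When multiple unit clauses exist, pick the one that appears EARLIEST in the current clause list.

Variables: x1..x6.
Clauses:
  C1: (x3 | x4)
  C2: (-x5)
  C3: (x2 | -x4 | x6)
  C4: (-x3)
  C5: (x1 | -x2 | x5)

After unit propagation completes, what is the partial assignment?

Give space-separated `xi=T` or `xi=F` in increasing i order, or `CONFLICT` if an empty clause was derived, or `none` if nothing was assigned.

Answer: x3=F x4=T x5=F

Derivation:
unit clause [-5] forces x5=F; simplify:
  drop 5 from [1, -2, 5] -> [1, -2]
  satisfied 1 clause(s); 4 remain; assigned so far: [5]
unit clause [-3] forces x3=F; simplify:
  drop 3 from [3, 4] -> [4]
  satisfied 1 clause(s); 3 remain; assigned so far: [3, 5]
unit clause [4] forces x4=T; simplify:
  drop -4 from [2, -4, 6] -> [2, 6]
  satisfied 1 clause(s); 2 remain; assigned so far: [3, 4, 5]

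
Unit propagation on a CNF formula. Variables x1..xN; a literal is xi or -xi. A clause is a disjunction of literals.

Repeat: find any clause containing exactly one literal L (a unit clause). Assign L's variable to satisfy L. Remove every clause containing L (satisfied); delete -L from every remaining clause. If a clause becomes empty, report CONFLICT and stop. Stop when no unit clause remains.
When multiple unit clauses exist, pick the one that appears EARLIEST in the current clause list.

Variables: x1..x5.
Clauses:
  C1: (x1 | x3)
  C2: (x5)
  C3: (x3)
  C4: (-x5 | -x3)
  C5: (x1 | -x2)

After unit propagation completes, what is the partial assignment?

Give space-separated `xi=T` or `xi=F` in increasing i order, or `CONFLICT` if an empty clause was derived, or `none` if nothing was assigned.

Answer: CONFLICT

Derivation:
unit clause [5] forces x5=T; simplify:
  drop -5 from [-5, -3] -> [-3]
  satisfied 1 clause(s); 4 remain; assigned so far: [5]
unit clause [3] forces x3=T; simplify:
  drop -3 from [-3] -> [] (empty!)
  satisfied 2 clause(s); 2 remain; assigned so far: [3, 5]
CONFLICT (empty clause)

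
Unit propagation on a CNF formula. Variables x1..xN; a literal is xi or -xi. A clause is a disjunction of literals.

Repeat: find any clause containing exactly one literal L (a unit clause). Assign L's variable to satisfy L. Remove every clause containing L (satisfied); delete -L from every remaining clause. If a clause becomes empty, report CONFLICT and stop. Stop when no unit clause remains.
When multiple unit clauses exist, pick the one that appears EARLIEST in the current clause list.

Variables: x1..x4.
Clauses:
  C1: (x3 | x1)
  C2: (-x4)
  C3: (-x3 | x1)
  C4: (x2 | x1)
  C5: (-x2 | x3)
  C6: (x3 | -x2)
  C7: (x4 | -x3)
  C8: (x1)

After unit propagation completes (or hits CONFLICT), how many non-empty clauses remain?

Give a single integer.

Answer: 0

Derivation:
unit clause [-4] forces x4=F; simplify:
  drop 4 from [4, -3] -> [-3]
  satisfied 1 clause(s); 7 remain; assigned so far: [4]
unit clause [-3] forces x3=F; simplify:
  drop 3 from [3, 1] -> [1]
  drop 3 from [-2, 3] -> [-2]
  drop 3 from [3, -2] -> [-2]
  satisfied 2 clause(s); 5 remain; assigned so far: [3, 4]
unit clause [1] forces x1=T; simplify:
  satisfied 3 clause(s); 2 remain; assigned so far: [1, 3, 4]
unit clause [-2] forces x2=F; simplify:
  satisfied 2 clause(s); 0 remain; assigned so far: [1, 2, 3, 4]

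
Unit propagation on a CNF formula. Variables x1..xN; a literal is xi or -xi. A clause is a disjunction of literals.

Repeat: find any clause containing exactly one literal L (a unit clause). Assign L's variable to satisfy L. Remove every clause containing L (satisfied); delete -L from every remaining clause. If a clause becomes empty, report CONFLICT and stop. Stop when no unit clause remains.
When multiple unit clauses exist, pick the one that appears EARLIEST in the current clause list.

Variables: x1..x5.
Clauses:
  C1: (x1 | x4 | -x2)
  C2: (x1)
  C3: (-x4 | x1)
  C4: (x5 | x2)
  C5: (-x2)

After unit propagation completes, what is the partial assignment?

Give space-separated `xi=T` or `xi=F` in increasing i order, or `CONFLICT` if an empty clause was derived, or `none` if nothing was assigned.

unit clause [1] forces x1=T; simplify:
  satisfied 3 clause(s); 2 remain; assigned so far: [1]
unit clause [-2] forces x2=F; simplify:
  drop 2 from [5, 2] -> [5]
  satisfied 1 clause(s); 1 remain; assigned so far: [1, 2]
unit clause [5] forces x5=T; simplify:
  satisfied 1 clause(s); 0 remain; assigned so far: [1, 2, 5]

Answer: x1=T x2=F x5=T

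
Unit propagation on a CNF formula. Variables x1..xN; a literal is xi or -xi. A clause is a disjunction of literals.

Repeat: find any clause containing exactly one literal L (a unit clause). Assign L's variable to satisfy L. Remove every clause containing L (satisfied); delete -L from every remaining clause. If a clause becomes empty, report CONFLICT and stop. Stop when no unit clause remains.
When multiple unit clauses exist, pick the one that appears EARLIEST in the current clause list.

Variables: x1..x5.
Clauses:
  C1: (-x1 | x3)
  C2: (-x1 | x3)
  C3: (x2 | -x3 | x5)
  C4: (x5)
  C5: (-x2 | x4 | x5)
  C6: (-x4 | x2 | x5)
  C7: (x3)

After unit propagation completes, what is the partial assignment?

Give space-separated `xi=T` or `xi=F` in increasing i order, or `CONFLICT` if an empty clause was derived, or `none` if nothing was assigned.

unit clause [5] forces x5=T; simplify:
  satisfied 4 clause(s); 3 remain; assigned so far: [5]
unit clause [3] forces x3=T; simplify:
  satisfied 3 clause(s); 0 remain; assigned so far: [3, 5]

Answer: x3=T x5=T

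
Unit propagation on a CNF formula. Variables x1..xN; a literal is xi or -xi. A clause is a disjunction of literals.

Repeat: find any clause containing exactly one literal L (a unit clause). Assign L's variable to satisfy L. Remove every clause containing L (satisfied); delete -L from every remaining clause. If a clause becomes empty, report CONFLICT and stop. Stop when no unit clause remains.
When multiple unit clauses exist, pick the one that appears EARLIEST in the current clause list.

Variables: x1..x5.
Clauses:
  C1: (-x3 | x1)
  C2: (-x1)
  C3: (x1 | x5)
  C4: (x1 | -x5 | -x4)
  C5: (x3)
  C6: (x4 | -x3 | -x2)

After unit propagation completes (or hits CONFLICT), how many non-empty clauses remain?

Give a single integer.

Answer: 2

Derivation:
unit clause [-1] forces x1=F; simplify:
  drop 1 from [-3, 1] -> [-3]
  drop 1 from [1, 5] -> [5]
  drop 1 from [1, -5, -4] -> [-5, -4]
  satisfied 1 clause(s); 5 remain; assigned so far: [1]
unit clause [-3] forces x3=F; simplify:
  drop 3 from [3] -> [] (empty!)
  satisfied 2 clause(s); 3 remain; assigned so far: [1, 3]
CONFLICT (empty clause)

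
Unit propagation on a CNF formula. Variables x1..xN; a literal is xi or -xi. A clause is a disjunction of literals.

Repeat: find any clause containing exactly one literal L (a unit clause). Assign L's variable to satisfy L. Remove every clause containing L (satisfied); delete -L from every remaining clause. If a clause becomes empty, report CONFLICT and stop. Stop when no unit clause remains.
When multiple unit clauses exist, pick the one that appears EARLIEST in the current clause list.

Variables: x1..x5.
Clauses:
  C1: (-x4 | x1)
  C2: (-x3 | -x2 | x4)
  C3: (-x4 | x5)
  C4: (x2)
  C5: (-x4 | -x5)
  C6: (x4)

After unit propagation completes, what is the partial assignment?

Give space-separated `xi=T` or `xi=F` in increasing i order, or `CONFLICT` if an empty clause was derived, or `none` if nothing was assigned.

unit clause [2] forces x2=T; simplify:
  drop -2 from [-3, -2, 4] -> [-3, 4]
  satisfied 1 clause(s); 5 remain; assigned so far: [2]
unit clause [4] forces x4=T; simplify:
  drop -4 from [-4, 1] -> [1]
  drop -4 from [-4, 5] -> [5]
  drop -4 from [-4, -5] -> [-5]
  satisfied 2 clause(s); 3 remain; assigned so far: [2, 4]
unit clause [1] forces x1=T; simplify:
  satisfied 1 clause(s); 2 remain; assigned so far: [1, 2, 4]
unit clause [5] forces x5=T; simplify:
  drop -5 from [-5] -> [] (empty!)
  satisfied 1 clause(s); 1 remain; assigned so far: [1, 2, 4, 5]
CONFLICT (empty clause)

Answer: CONFLICT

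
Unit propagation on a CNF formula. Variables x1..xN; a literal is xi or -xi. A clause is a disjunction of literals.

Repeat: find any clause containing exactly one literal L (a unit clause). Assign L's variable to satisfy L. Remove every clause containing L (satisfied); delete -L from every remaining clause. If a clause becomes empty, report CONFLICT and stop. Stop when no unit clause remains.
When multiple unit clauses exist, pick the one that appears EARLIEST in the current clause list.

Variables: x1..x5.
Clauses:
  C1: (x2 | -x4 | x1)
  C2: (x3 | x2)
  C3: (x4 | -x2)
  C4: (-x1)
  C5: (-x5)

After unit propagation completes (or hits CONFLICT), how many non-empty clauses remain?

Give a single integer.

unit clause [-1] forces x1=F; simplify:
  drop 1 from [2, -4, 1] -> [2, -4]
  satisfied 1 clause(s); 4 remain; assigned so far: [1]
unit clause [-5] forces x5=F; simplify:
  satisfied 1 clause(s); 3 remain; assigned so far: [1, 5]

Answer: 3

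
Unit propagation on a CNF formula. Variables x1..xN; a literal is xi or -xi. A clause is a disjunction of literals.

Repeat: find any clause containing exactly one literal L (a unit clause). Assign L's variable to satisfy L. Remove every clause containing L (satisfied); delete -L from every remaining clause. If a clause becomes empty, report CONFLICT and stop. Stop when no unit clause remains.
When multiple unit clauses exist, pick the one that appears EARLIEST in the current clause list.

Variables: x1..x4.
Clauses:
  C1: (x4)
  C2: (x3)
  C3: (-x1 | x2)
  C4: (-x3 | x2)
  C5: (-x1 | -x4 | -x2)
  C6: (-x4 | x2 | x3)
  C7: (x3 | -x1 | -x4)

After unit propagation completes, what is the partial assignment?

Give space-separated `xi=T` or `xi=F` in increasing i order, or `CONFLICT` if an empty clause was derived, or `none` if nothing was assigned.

unit clause [4] forces x4=T; simplify:
  drop -4 from [-1, -4, -2] -> [-1, -2]
  drop -4 from [-4, 2, 3] -> [2, 3]
  drop -4 from [3, -1, -4] -> [3, -1]
  satisfied 1 clause(s); 6 remain; assigned so far: [4]
unit clause [3] forces x3=T; simplify:
  drop -3 from [-3, 2] -> [2]
  satisfied 3 clause(s); 3 remain; assigned so far: [3, 4]
unit clause [2] forces x2=T; simplify:
  drop -2 from [-1, -2] -> [-1]
  satisfied 2 clause(s); 1 remain; assigned so far: [2, 3, 4]
unit clause [-1] forces x1=F; simplify:
  satisfied 1 clause(s); 0 remain; assigned so far: [1, 2, 3, 4]

Answer: x1=F x2=T x3=T x4=T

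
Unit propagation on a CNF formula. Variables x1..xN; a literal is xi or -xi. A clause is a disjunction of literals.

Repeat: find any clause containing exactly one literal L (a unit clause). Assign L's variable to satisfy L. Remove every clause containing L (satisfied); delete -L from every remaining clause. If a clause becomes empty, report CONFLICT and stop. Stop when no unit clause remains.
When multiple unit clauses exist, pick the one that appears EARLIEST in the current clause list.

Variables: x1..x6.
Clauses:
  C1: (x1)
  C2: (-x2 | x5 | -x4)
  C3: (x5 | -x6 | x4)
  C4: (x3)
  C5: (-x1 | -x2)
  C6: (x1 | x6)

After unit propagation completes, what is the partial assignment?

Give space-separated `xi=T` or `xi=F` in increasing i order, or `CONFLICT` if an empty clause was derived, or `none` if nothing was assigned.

Answer: x1=T x2=F x3=T

Derivation:
unit clause [1] forces x1=T; simplify:
  drop -1 from [-1, -2] -> [-2]
  satisfied 2 clause(s); 4 remain; assigned so far: [1]
unit clause [3] forces x3=T; simplify:
  satisfied 1 clause(s); 3 remain; assigned so far: [1, 3]
unit clause [-2] forces x2=F; simplify:
  satisfied 2 clause(s); 1 remain; assigned so far: [1, 2, 3]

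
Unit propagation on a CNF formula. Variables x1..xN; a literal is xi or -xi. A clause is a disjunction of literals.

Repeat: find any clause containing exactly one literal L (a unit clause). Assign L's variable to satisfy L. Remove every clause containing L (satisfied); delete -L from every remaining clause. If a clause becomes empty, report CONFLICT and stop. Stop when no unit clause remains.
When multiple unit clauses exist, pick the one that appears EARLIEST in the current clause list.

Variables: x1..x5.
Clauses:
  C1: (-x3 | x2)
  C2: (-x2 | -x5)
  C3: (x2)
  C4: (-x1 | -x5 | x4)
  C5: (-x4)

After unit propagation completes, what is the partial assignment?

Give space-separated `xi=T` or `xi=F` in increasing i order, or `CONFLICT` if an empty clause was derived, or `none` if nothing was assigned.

unit clause [2] forces x2=T; simplify:
  drop -2 from [-2, -5] -> [-5]
  satisfied 2 clause(s); 3 remain; assigned so far: [2]
unit clause [-5] forces x5=F; simplify:
  satisfied 2 clause(s); 1 remain; assigned so far: [2, 5]
unit clause [-4] forces x4=F; simplify:
  satisfied 1 clause(s); 0 remain; assigned so far: [2, 4, 5]

Answer: x2=T x4=F x5=F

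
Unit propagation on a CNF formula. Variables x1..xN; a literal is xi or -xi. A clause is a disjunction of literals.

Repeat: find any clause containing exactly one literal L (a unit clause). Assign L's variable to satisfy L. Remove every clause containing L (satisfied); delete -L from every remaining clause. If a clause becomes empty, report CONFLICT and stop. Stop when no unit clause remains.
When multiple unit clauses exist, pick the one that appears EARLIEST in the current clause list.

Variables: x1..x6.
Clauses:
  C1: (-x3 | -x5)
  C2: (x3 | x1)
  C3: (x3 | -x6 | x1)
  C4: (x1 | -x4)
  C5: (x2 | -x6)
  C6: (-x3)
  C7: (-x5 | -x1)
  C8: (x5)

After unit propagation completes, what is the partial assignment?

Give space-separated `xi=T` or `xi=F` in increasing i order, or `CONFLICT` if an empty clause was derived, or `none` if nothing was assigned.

unit clause [-3] forces x3=F; simplify:
  drop 3 from [3, 1] -> [1]
  drop 3 from [3, -6, 1] -> [-6, 1]
  satisfied 2 clause(s); 6 remain; assigned so far: [3]
unit clause [1] forces x1=T; simplify:
  drop -1 from [-5, -1] -> [-5]
  satisfied 3 clause(s); 3 remain; assigned so far: [1, 3]
unit clause [-5] forces x5=F; simplify:
  drop 5 from [5] -> [] (empty!)
  satisfied 1 clause(s); 2 remain; assigned so far: [1, 3, 5]
CONFLICT (empty clause)

Answer: CONFLICT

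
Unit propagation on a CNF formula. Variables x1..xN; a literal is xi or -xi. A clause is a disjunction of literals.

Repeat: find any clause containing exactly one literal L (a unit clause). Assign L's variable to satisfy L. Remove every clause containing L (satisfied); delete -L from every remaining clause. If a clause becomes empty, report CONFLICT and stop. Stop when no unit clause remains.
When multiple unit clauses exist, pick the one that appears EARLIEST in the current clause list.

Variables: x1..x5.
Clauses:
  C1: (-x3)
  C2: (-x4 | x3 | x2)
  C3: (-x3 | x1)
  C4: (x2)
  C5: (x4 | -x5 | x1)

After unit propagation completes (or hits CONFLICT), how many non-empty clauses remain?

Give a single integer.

unit clause [-3] forces x3=F; simplify:
  drop 3 from [-4, 3, 2] -> [-4, 2]
  satisfied 2 clause(s); 3 remain; assigned so far: [3]
unit clause [2] forces x2=T; simplify:
  satisfied 2 clause(s); 1 remain; assigned so far: [2, 3]

Answer: 1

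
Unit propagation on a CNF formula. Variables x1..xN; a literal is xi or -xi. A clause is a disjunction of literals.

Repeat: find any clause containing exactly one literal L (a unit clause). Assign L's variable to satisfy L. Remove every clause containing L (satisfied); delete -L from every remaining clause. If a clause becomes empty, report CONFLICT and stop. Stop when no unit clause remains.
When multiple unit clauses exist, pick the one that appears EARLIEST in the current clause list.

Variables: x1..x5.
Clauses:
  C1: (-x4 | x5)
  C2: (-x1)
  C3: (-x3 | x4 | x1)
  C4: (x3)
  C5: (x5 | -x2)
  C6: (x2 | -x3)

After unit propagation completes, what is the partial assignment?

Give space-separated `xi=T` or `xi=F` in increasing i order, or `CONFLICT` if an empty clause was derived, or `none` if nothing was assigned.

Answer: x1=F x2=T x3=T x4=T x5=T

Derivation:
unit clause [-1] forces x1=F; simplify:
  drop 1 from [-3, 4, 1] -> [-3, 4]
  satisfied 1 clause(s); 5 remain; assigned so far: [1]
unit clause [3] forces x3=T; simplify:
  drop -3 from [-3, 4] -> [4]
  drop -3 from [2, -3] -> [2]
  satisfied 1 clause(s); 4 remain; assigned so far: [1, 3]
unit clause [4] forces x4=T; simplify:
  drop -4 from [-4, 5] -> [5]
  satisfied 1 clause(s); 3 remain; assigned so far: [1, 3, 4]
unit clause [5] forces x5=T; simplify:
  satisfied 2 clause(s); 1 remain; assigned so far: [1, 3, 4, 5]
unit clause [2] forces x2=T; simplify:
  satisfied 1 clause(s); 0 remain; assigned so far: [1, 2, 3, 4, 5]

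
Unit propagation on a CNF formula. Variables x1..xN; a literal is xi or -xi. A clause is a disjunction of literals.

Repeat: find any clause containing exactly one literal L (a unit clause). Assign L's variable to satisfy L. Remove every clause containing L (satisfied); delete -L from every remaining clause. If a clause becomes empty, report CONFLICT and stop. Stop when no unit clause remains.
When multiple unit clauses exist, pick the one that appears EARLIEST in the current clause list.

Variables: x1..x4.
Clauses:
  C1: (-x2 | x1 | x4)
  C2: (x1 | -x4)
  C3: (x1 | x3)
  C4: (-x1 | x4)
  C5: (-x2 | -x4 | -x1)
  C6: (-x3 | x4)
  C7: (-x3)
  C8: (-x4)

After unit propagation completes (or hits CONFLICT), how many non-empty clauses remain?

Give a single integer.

unit clause [-3] forces x3=F; simplify:
  drop 3 from [1, 3] -> [1]
  satisfied 2 clause(s); 6 remain; assigned so far: [3]
unit clause [1] forces x1=T; simplify:
  drop -1 from [-1, 4] -> [4]
  drop -1 from [-2, -4, -1] -> [-2, -4]
  satisfied 3 clause(s); 3 remain; assigned so far: [1, 3]
unit clause [4] forces x4=T; simplify:
  drop -4 from [-2, -4] -> [-2]
  drop -4 from [-4] -> [] (empty!)
  satisfied 1 clause(s); 2 remain; assigned so far: [1, 3, 4]
CONFLICT (empty clause)

Answer: 1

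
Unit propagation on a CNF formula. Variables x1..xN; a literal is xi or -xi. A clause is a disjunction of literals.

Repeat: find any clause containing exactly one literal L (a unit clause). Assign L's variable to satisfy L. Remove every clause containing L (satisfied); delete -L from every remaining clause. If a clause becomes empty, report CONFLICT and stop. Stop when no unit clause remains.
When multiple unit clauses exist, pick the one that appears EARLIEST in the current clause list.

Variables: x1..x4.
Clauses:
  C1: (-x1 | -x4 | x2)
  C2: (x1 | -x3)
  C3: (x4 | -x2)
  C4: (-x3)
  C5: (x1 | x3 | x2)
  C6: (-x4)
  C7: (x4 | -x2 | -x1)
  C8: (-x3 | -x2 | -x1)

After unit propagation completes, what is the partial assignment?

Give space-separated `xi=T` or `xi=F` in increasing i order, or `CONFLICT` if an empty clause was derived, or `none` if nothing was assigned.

unit clause [-3] forces x3=F; simplify:
  drop 3 from [1, 3, 2] -> [1, 2]
  satisfied 3 clause(s); 5 remain; assigned so far: [3]
unit clause [-4] forces x4=F; simplify:
  drop 4 from [4, -2] -> [-2]
  drop 4 from [4, -2, -1] -> [-2, -1]
  satisfied 2 clause(s); 3 remain; assigned so far: [3, 4]
unit clause [-2] forces x2=F; simplify:
  drop 2 from [1, 2] -> [1]
  satisfied 2 clause(s); 1 remain; assigned so far: [2, 3, 4]
unit clause [1] forces x1=T; simplify:
  satisfied 1 clause(s); 0 remain; assigned so far: [1, 2, 3, 4]

Answer: x1=T x2=F x3=F x4=F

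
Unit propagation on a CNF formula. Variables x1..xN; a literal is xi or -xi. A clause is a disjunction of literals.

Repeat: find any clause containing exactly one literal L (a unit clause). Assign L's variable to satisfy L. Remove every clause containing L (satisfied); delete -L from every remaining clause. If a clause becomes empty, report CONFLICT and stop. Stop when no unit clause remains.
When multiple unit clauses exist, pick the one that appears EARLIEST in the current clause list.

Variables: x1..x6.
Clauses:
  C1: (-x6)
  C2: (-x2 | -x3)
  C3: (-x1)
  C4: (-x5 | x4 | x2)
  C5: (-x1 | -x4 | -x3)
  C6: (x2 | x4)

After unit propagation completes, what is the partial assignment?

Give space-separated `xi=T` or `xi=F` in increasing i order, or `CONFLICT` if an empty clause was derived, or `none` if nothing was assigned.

Answer: x1=F x6=F

Derivation:
unit clause [-6] forces x6=F; simplify:
  satisfied 1 clause(s); 5 remain; assigned so far: [6]
unit clause [-1] forces x1=F; simplify:
  satisfied 2 clause(s); 3 remain; assigned so far: [1, 6]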